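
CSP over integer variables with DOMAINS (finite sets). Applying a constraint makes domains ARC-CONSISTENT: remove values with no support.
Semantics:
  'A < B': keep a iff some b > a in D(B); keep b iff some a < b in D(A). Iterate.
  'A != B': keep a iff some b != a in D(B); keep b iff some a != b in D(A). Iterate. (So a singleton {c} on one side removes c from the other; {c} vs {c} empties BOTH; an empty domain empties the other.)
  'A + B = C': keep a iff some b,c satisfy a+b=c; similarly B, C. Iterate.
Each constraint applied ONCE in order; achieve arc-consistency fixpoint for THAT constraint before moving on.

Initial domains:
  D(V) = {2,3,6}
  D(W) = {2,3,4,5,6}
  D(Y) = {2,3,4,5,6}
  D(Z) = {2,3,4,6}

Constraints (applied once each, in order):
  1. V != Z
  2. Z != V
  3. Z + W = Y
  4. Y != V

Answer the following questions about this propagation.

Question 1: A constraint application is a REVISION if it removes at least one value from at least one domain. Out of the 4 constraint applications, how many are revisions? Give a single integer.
Constraint 1 (V != Z) on D(V)={2,3,6} D(Z)={2,3,4,6}: no change => not a revision
Constraint 2 (Z != V) on D(Z)={2,3,4,6} D(V)={2,3,6}: no change => not a revision
Constraint 3 (Z + W = Y) on D(Z)={2,3,4,6} D(W)={2,3,4,5,6} D(Y)={2,3,4,5,6}: Z {2,3,4,6}->{2,3,4}; W {2,3,4,5,6}->{2,3,4}; Y {2,3,4,5,6}->{4,5,6} => REVISION
Constraint 4 (Y != V) on D(Y)={4,5,6} D(V)={2,3,6}: no change => not a revision
Total revisions = 1

Answer: 1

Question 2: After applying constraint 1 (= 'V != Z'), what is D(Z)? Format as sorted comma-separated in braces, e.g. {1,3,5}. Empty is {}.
Answer: {2,3,4,6}

Derivation:
Constraint 1 (V != Z) on D(V)={2,3,6} D(Z)={2,3,4,6}: no change
So after constraint 1: D(Z) = {2,3,4,6}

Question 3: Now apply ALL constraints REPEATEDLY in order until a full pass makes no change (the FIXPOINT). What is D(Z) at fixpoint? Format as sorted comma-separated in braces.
Answer: {2,3,4}

Derivation:
pass 0 (initial): D(Z)={2,3,4,6}
pass 1: W {2,3,4,5,6}->{2,3,4}; Y {2,3,4,5,6}->{4,5,6}; Z {2,3,4,6}->{2,3,4}
pass 2: no change
Fixpoint after 2 passes: D(Z) = {2,3,4}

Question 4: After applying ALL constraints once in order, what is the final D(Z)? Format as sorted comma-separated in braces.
Answer: {2,3,4}

Derivation:
Constraint 1 (V != Z) on D(V)={2,3,6} D(Z)={2,3,4,6}: no change
Constraint 2 (Z != V) on D(Z)={2,3,4,6} D(V)={2,3,6}: no change
Constraint 3 (Z + W = Y) on D(Z)={2,3,4,6} D(W)={2,3,4,5,6} D(Y)={2,3,4,5,6}: Z {2,3,4,6}->{2,3,4}; W {2,3,4,5,6}->{2,3,4}; Y {2,3,4,5,6}->{4,5,6}
Constraint 4 (Y != V) on D(Y)={4,5,6} D(V)={2,3,6}: no change
So after all 4 constraints: D(Z) = {2,3,4}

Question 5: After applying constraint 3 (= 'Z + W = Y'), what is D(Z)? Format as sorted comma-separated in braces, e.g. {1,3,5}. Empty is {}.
Answer: {2,3,4}

Derivation:
Constraint 1 (V != Z) on D(V)={2,3,6} D(Z)={2,3,4,6}: no change
Constraint 2 (Z != V) on D(Z)={2,3,4,6} D(V)={2,3,6}: no change
Constraint 3 (Z + W = Y) on D(Z)={2,3,4,6} D(W)={2,3,4,5,6} D(Y)={2,3,4,5,6}: Z {2,3,4,6}->{2,3,4}; W {2,3,4,5,6}->{2,3,4}; Y {2,3,4,5,6}->{4,5,6}
So after constraint 3: D(Z) = {2,3,4}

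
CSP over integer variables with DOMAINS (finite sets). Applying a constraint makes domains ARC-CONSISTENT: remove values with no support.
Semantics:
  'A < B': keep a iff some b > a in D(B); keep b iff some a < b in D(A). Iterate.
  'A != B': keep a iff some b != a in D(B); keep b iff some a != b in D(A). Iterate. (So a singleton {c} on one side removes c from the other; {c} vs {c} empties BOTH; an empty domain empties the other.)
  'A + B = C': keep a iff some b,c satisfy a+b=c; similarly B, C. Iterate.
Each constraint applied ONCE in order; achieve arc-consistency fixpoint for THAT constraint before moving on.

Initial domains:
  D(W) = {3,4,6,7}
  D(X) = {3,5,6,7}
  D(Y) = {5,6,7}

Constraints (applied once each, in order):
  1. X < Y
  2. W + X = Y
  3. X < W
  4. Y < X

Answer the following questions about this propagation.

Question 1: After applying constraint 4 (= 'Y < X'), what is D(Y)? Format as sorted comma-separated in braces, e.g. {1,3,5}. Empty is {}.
Answer: {}

Derivation:
Constraint 1 (X < Y) on D(X)={3,5,6,7} D(Y)={5,6,7}: X {3,5,6,7}->{3,5,6}
Constraint 2 (W + X = Y) on D(W)={3,4,6,7} D(X)={3,5,6} D(Y)={5,6,7}: W {3,4,6,7}->{3,4}; X {3,5,6}->{3}; Y {5,6,7}->{6,7}
Constraint 3 (X < W) on D(X)={3} D(W)={3,4}: W {3,4}->{4}
Constraint 4 (Y < X) on D(Y)={6,7} D(X)={3}: Y {6,7}->{}; X {3}->{}
So after constraint 4: D(Y) = {}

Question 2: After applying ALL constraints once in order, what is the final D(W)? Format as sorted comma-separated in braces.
Constraint 1 (X < Y) on D(X)={3,5,6,7} D(Y)={5,6,7}: X {3,5,6,7}->{3,5,6}
Constraint 2 (W + X = Y) on D(W)={3,4,6,7} D(X)={3,5,6} D(Y)={5,6,7}: W {3,4,6,7}->{3,4}; X {3,5,6}->{3}; Y {5,6,7}->{6,7}
Constraint 3 (X < W) on D(X)={3} D(W)={3,4}: W {3,4}->{4}
Constraint 4 (Y < X) on D(Y)={6,7} D(X)={3}: Y {6,7}->{}; X {3}->{}
So after all 4 constraints: D(W) = {4}

Answer: {4}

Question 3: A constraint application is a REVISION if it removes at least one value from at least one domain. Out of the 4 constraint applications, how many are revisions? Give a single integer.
Answer: 4

Derivation:
Constraint 1 (X < Y) on D(X)={3,5,6,7} D(Y)={5,6,7}: X {3,5,6,7}->{3,5,6} => REVISION
Constraint 2 (W + X = Y) on D(W)={3,4,6,7} D(X)={3,5,6} D(Y)={5,6,7}: W {3,4,6,7}->{3,4}; X {3,5,6}->{3}; Y {5,6,7}->{6,7} => REVISION
Constraint 3 (X < W) on D(X)={3} D(W)={3,4}: W {3,4}->{4} => REVISION
Constraint 4 (Y < X) on D(Y)={6,7} D(X)={3}: Y {6,7}->{}; X {3}->{} => REVISION
Total revisions = 4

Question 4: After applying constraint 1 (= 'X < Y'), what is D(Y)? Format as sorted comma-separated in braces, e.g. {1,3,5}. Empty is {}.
Constraint 1 (X < Y) on D(X)={3,5,6,7} D(Y)={5,6,7}: X {3,5,6,7}->{3,5,6}
So after constraint 1: D(Y) = {5,6,7}

Answer: {5,6,7}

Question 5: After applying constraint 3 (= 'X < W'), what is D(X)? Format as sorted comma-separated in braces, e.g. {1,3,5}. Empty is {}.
Answer: {3}

Derivation:
Constraint 1 (X < Y) on D(X)={3,5,6,7} D(Y)={5,6,7}: X {3,5,6,7}->{3,5,6}
Constraint 2 (W + X = Y) on D(W)={3,4,6,7} D(X)={3,5,6} D(Y)={5,6,7}: W {3,4,6,7}->{3,4}; X {3,5,6}->{3}; Y {5,6,7}->{6,7}
Constraint 3 (X < W) on D(X)={3} D(W)={3,4}: W {3,4}->{4}
So after constraint 3: D(X) = {3}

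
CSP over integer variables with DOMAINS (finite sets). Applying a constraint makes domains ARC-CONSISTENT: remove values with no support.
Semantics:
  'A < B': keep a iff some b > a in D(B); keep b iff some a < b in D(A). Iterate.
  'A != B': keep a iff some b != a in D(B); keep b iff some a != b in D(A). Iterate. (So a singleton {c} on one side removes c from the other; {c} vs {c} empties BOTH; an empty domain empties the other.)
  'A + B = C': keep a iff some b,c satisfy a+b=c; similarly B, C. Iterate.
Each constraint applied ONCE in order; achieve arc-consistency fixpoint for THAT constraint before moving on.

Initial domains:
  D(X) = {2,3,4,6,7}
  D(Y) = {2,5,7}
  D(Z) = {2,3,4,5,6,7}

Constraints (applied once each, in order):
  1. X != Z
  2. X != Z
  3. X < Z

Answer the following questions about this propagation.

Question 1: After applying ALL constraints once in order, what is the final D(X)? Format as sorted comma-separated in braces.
Answer: {2,3,4,6}

Derivation:
Constraint 1 (X != Z) on D(X)={2,3,4,6,7} D(Z)={2,3,4,5,6,7}: no change
Constraint 2 (X != Z) on D(X)={2,3,4,6,7} D(Z)={2,3,4,5,6,7}: no change
Constraint 3 (X < Z) on D(X)={2,3,4,6,7} D(Z)={2,3,4,5,6,7}: X {2,3,4,6,7}->{2,3,4,6}; Z {2,3,4,5,6,7}->{3,4,5,6,7}
So after all 3 constraints: D(X) = {2,3,4,6}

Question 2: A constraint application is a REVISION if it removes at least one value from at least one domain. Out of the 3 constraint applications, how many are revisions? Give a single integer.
Constraint 1 (X != Z) on D(X)={2,3,4,6,7} D(Z)={2,3,4,5,6,7}: no change => not a revision
Constraint 2 (X != Z) on D(X)={2,3,4,6,7} D(Z)={2,3,4,5,6,7}: no change => not a revision
Constraint 3 (X < Z) on D(X)={2,3,4,6,7} D(Z)={2,3,4,5,6,7}: X {2,3,4,6,7}->{2,3,4,6}; Z {2,3,4,5,6,7}->{3,4,5,6,7} => REVISION
Total revisions = 1

Answer: 1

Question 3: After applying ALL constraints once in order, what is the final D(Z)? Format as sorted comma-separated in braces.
Constraint 1 (X != Z) on D(X)={2,3,4,6,7} D(Z)={2,3,4,5,6,7}: no change
Constraint 2 (X != Z) on D(X)={2,3,4,6,7} D(Z)={2,3,4,5,6,7}: no change
Constraint 3 (X < Z) on D(X)={2,3,4,6,7} D(Z)={2,3,4,5,6,7}: X {2,3,4,6,7}->{2,3,4,6}; Z {2,3,4,5,6,7}->{3,4,5,6,7}
So after all 3 constraints: D(Z) = {3,4,5,6,7}

Answer: {3,4,5,6,7}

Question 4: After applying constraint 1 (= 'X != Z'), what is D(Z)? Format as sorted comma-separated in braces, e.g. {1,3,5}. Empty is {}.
Answer: {2,3,4,5,6,7}

Derivation:
Constraint 1 (X != Z) on D(X)={2,3,4,6,7} D(Z)={2,3,4,5,6,7}: no change
So after constraint 1: D(Z) = {2,3,4,5,6,7}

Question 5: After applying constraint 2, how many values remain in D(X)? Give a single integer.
Answer: 5

Derivation:
Constraint 1 (X != Z) on D(X)={2,3,4,6,7} D(Z)={2,3,4,5,6,7}: no change
Constraint 2 (X != Z) on D(X)={2,3,4,6,7} D(Z)={2,3,4,5,6,7}: no change
So after constraint 2: D(X)={2,3,4,6,7}, size = 5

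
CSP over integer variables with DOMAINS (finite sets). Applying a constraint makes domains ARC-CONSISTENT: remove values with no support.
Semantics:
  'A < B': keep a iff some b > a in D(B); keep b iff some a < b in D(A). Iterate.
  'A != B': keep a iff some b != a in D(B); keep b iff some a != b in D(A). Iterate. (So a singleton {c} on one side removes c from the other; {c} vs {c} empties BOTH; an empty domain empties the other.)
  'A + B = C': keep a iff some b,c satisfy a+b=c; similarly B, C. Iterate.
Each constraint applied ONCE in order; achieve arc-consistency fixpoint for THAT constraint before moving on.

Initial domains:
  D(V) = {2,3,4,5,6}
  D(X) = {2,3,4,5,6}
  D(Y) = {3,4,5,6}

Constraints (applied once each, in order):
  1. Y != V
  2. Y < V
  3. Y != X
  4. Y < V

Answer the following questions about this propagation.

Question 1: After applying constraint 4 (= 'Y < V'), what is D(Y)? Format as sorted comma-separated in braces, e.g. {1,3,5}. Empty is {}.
Constraint 1 (Y != V) on D(Y)={3,4,5,6} D(V)={2,3,4,5,6}: no change
Constraint 2 (Y < V) on D(Y)={3,4,5,6} D(V)={2,3,4,5,6}: Y {3,4,5,6}->{3,4,5}; V {2,3,4,5,6}->{4,5,6}
Constraint 3 (Y != X) on D(Y)={3,4,5} D(X)={2,3,4,5,6}: no change
Constraint 4 (Y < V) on D(Y)={3,4,5} D(V)={4,5,6}: no change
So after constraint 4: D(Y) = {3,4,5}

Answer: {3,4,5}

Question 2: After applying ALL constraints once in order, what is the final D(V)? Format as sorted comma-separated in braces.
Answer: {4,5,6}

Derivation:
Constraint 1 (Y != V) on D(Y)={3,4,5,6} D(V)={2,3,4,5,6}: no change
Constraint 2 (Y < V) on D(Y)={3,4,5,6} D(V)={2,3,4,5,6}: Y {3,4,5,6}->{3,4,5}; V {2,3,4,5,6}->{4,5,6}
Constraint 3 (Y != X) on D(Y)={3,4,5} D(X)={2,3,4,5,6}: no change
Constraint 4 (Y < V) on D(Y)={3,4,5} D(V)={4,5,6}: no change
So after all 4 constraints: D(V) = {4,5,6}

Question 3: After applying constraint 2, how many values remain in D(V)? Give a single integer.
Constraint 1 (Y != V) on D(Y)={3,4,5,6} D(V)={2,3,4,5,6}: no change
Constraint 2 (Y < V) on D(Y)={3,4,5,6} D(V)={2,3,4,5,6}: Y {3,4,5,6}->{3,4,5}; V {2,3,4,5,6}->{4,5,6}
So after constraint 2: D(V)={4,5,6}, size = 3

Answer: 3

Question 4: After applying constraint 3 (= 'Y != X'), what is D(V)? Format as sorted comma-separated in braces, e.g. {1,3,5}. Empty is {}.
Answer: {4,5,6}

Derivation:
Constraint 1 (Y != V) on D(Y)={3,4,5,6} D(V)={2,3,4,5,6}: no change
Constraint 2 (Y < V) on D(Y)={3,4,5,6} D(V)={2,3,4,5,6}: Y {3,4,5,6}->{3,4,5}; V {2,3,4,5,6}->{4,5,6}
Constraint 3 (Y != X) on D(Y)={3,4,5} D(X)={2,3,4,5,6}: no change
So after constraint 3: D(V) = {4,5,6}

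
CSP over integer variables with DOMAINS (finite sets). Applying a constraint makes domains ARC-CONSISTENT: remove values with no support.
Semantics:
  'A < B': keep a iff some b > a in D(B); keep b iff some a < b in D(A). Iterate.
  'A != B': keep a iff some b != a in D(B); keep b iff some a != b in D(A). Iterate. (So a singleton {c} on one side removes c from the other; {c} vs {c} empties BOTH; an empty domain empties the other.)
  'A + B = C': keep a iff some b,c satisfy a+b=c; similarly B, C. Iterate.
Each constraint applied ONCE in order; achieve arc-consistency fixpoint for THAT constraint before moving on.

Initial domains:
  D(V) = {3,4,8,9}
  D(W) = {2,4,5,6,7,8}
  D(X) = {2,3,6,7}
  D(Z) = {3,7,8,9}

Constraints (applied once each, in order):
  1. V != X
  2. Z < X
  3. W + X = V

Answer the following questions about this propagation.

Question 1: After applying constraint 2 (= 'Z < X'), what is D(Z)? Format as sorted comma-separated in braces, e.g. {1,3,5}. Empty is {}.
Constraint 1 (V != X) on D(V)={3,4,8,9} D(X)={2,3,6,7}: no change
Constraint 2 (Z < X) on D(Z)={3,7,8,9} D(X)={2,3,6,7}: Z {3,7,8,9}->{3}; X {2,3,6,7}->{6,7}
So after constraint 2: D(Z) = {3}

Answer: {3}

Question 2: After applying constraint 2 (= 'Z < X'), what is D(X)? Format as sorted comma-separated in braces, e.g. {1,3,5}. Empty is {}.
Answer: {6,7}

Derivation:
Constraint 1 (V != X) on D(V)={3,4,8,9} D(X)={2,3,6,7}: no change
Constraint 2 (Z < X) on D(Z)={3,7,8,9} D(X)={2,3,6,7}: Z {3,7,8,9}->{3}; X {2,3,6,7}->{6,7}
So after constraint 2: D(X) = {6,7}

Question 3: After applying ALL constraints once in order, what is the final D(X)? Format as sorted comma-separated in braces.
Answer: {6,7}

Derivation:
Constraint 1 (V != X) on D(V)={3,4,8,9} D(X)={2,3,6,7}: no change
Constraint 2 (Z < X) on D(Z)={3,7,8,9} D(X)={2,3,6,7}: Z {3,7,8,9}->{3}; X {2,3,6,7}->{6,7}
Constraint 3 (W + X = V) on D(W)={2,4,5,6,7,8} D(X)={6,7} D(V)={3,4,8,9}: W {2,4,5,6,7,8}->{2}; V {3,4,8,9}->{8,9}
So after all 3 constraints: D(X) = {6,7}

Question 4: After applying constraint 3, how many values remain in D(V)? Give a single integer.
Constraint 1 (V != X) on D(V)={3,4,8,9} D(X)={2,3,6,7}: no change
Constraint 2 (Z < X) on D(Z)={3,7,8,9} D(X)={2,3,6,7}: Z {3,7,8,9}->{3}; X {2,3,6,7}->{6,7}
Constraint 3 (W + X = V) on D(W)={2,4,5,6,7,8} D(X)={6,7} D(V)={3,4,8,9}: W {2,4,5,6,7,8}->{2}; V {3,4,8,9}->{8,9}
So after constraint 3: D(V)={8,9}, size = 2

Answer: 2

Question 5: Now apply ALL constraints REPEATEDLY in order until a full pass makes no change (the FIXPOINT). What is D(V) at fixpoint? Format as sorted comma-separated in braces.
pass 0 (initial): D(V)={3,4,8,9}
pass 1: V {3,4,8,9}->{8,9}; W {2,4,5,6,7,8}->{2}; X {2,3,6,7}->{6,7}; Z {3,7,8,9}->{3}
pass 2: no change
Fixpoint after 2 passes: D(V) = {8,9}

Answer: {8,9}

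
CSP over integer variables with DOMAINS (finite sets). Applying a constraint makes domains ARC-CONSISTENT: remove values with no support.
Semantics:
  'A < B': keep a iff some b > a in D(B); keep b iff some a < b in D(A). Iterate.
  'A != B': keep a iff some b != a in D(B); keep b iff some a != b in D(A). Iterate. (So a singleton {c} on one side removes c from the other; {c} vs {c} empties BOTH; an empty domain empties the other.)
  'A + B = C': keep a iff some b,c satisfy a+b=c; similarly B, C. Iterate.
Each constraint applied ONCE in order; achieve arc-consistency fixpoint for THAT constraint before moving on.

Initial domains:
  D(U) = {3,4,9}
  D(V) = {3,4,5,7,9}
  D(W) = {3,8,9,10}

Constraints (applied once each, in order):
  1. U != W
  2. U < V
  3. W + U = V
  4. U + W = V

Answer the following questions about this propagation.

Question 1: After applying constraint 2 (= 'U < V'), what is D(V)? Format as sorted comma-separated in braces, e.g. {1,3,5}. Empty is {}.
Answer: {4,5,7,9}

Derivation:
Constraint 1 (U != W) on D(U)={3,4,9} D(W)={3,8,9,10}: no change
Constraint 2 (U < V) on D(U)={3,4,9} D(V)={3,4,5,7,9}: U {3,4,9}->{3,4}; V {3,4,5,7,9}->{4,5,7,9}
So after constraint 2: D(V) = {4,5,7,9}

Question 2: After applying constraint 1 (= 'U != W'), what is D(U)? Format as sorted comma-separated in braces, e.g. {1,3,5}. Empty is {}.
Constraint 1 (U != W) on D(U)={3,4,9} D(W)={3,8,9,10}: no change
So after constraint 1: D(U) = {3,4,9}

Answer: {3,4,9}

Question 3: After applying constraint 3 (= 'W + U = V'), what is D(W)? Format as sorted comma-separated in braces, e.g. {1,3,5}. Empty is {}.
Answer: {3}

Derivation:
Constraint 1 (U != W) on D(U)={3,4,9} D(W)={3,8,9,10}: no change
Constraint 2 (U < V) on D(U)={3,4,9} D(V)={3,4,5,7,9}: U {3,4,9}->{3,4}; V {3,4,5,7,9}->{4,5,7,9}
Constraint 3 (W + U = V) on D(W)={3,8,9,10} D(U)={3,4} D(V)={4,5,7,9}: W {3,8,9,10}->{3}; U {3,4}->{4}; V {4,5,7,9}->{7}
So after constraint 3: D(W) = {3}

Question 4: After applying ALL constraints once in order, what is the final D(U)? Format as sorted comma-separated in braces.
Answer: {4}

Derivation:
Constraint 1 (U != W) on D(U)={3,4,9} D(W)={3,8,9,10}: no change
Constraint 2 (U < V) on D(U)={3,4,9} D(V)={3,4,5,7,9}: U {3,4,9}->{3,4}; V {3,4,5,7,9}->{4,5,7,9}
Constraint 3 (W + U = V) on D(W)={3,8,9,10} D(U)={3,4} D(V)={4,5,7,9}: W {3,8,9,10}->{3}; U {3,4}->{4}; V {4,5,7,9}->{7}
Constraint 4 (U + W = V) on D(U)={4} D(W)={3} D(V)={7}: no change
So after all 4 constraints: D(U) = {4}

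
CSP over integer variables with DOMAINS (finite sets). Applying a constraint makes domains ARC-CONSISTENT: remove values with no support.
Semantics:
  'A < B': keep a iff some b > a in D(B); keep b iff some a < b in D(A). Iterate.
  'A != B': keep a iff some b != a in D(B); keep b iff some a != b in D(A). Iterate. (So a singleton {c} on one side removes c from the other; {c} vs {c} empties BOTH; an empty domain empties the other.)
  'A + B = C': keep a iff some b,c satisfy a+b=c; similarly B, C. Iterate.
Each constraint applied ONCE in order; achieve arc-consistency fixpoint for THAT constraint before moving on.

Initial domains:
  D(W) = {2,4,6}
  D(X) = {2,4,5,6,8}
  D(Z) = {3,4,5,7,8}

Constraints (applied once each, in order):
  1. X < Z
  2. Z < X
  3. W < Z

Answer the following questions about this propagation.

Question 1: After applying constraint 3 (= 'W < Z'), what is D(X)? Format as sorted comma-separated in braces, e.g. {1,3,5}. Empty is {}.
Constraint 1 (X < Z) on D(X)={2,4,5,6,8} D(Z)={3,4,5,7,8}: X {2,4,5,6,8}->{2,4,5,6}
Constraint 2 (Z < X) on D(Z)={3,4,5,7,8} D(X)={2,4,5,6}: Z {3,4,5,7,8}->{3,4,5}; X {2,4,5,6}->{4,5,6}
Constraint 3 (W < Z) on D(W)={2,4,6} D(Z)={3,4,5}: W {2,4,6}->{2,4}
So after constraint 3: D(X) = {4,5,6}

Answer: {4,5,6}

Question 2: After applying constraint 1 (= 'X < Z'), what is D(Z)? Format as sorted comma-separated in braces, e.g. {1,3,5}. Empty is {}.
Constraint 1 (X < Z) on D(X)={2,4,5,6,8} D(Z)={3,4,5,7,8}: X {2,4,5,6,8}->{2,4,5,6}
So after constraint 1: D(Z) = {3,4,5,7,8}

Answer: {3,4,5,7,8}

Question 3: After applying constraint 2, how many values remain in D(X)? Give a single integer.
Constraint 1 (X < Z) on D(X)={2,4,5,6,8} D(Z)={3,4,5,7,8}: X {2,4,5,6,8}->{2,4,5,6}
Constraint 2 (Z < X) on D(Z)={3,4,5,7,8} D(X)={2,4,5,6}: Z {3,4,5,7,8}->{3,4,5}; X {2,4,5,6}->{4,5,6}
So after constraint 2: D(X)={4,5,6}, size = 3

Answer: 3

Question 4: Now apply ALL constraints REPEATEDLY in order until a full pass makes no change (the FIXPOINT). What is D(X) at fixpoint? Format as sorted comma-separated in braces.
Answer: {}

Derivation:
pass 0 (initial): D(X)={2,4,5,6,8}
pass 1: W {2,4,6}->{2,4}; X {2,4,5,6,8}->{4,5,6}; Z {3,4,5,7,8}->{3,4,5}
pass 2: W {2,4}->{}; X {4,5,6}->{}; Z {3,4,5}->{}
pass 3: no change
Fixpoint after 3 passes: D(X) = {}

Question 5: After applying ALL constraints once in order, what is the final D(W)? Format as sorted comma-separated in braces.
Constraint 1 (X < Z) on D(X)={2,4,5,6,8} D(Z)={3,4,5,7,8}: X {2,4,5,6,8}->{2,4,5,6}
Constraint 2 (Z < X) on D(Z)={3,4,5,7,8} D(X)={2,4,5,6}: Z {3,4,5,7,8}->{3,4,5}; X {2,4,5,6}->{4,5,6}
Constraint 3 (W < Z) on D(W)={2,4,6} D(Z)={3,4,5}: W {2,4,6}->{2,4}
So after all 3 constraints: D(W) = {2,4}

Answer: {2,4}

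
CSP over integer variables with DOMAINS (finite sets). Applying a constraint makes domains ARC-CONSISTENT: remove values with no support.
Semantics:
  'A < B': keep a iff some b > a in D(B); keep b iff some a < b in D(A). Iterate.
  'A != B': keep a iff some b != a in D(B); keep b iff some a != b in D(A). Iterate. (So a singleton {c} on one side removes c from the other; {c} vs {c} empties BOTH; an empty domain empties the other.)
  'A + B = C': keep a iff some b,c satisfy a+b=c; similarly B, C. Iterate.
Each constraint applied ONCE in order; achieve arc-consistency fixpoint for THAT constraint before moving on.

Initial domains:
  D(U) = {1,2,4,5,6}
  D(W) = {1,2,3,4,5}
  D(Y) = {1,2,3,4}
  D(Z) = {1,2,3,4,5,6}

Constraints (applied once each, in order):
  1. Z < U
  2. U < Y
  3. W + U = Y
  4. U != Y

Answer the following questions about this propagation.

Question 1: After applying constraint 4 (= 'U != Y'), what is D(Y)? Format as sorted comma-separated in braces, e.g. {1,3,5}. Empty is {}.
Constraint 1 (Z < U) on D(Z)={1,2,3,4,5,6} D(U)={1,2,4,5,6}: Z {1,2,3,4,5,6}->{1,2,3,4,5}; U {1,2,4,5,6}->{2,4,5,6}
Constraint 2 (U < Y) on D(U)={2,4,5,6} D(Y)={1,2,3,4}: U {2,4,5,6}->{2}; Y {1,2,3,4}->{3,4}
Constraint 3 (W + U = Y) on D(W)={1,2,3,4,5} D(U)={2} D(Y)={3,4}: W {1,2,3,4,5}->{1,2}
Constraint 4 (U != Y) on D(U)={2} D(Y)={3,4}: no change
So after constraint 4: D(Y) = {3,4}

Answer: {3,4}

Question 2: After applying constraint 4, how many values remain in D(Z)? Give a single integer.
Constraint 1 (Z < U) on D(Z)={1,2,3,4,5,6} D(U)={1,2,4,5,6}: Z {1,2,3,4,5,6}->{1,2,3,4,5}; U {1,2,4,5,6}->{2,4,5,6}
Constraint 2 (U < Y) on D(U)={2,4,5,6} D(Y)={1,2,3,4}: U {2,4,5,6}->{2}; Y {1,2,3,4}->{3,4}
Constraint 3 (W + U = Y) on D(W)={1,2,3,4,5} D(U)={2} D(Y)={3,4}: W {1,2,3,4,5}->{1,2}
Constraint 4 (U != Y) on D(U)={2} D(Y)={3,4}: no change
So after constraint 4: D(Z)={1,2,3,4,5}, size = 5

Answer: 5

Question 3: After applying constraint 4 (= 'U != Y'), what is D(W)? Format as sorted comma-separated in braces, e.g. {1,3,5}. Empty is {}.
Answer: {1,2}

Derivation:
Constraint 1 (Z < U) on D(Z)={1,2,3,4,5,6} D(U)={1,2,4,5,6}: Z {1,2,3,4,5,6}->{1,2,3,4,5}; U {1,2,4,5,6}->{2,4,5,6}
Constraint 2 (U < Y) on D(U)={2,4,5,6} D(Y)={1,2,3,4}: U {2,4,5,6}->{2}; Y {1,2,3,4}->{3,4}
Constraint 3 (W + U = Y) on D(W)={1,2,3,4,5} D(U)={2} D(Y)={3,4}: W {1,2,3,4,5}->{1,2}
Constraint 4 (U != Y) on D(U)={2} D(Y)={3,4}: no change
So after constraint 4: D(W) = {1,2}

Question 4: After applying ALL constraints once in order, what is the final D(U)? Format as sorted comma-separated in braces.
Answer: {2}

Derivation:
Constraint 1 (Z < U) on D(Z)={1,2,3,4,5,6} D(U)={1,2,4,5,6}: Z {1,2,3,4,5,6}->{1,2,3,4,5}; U {1,2,4,5,6}->{2,4,5,6}
Constraint 2 (U < Y) on D(U)={2,4,5,6} D(Y)={1,2,3,4}: U {2,4,5,6}->{2}; Y {1,2,3,4}->{3,4}
Constraint 3 (W + U = Y) on D(W)={1,2,3,4,5} D(U)={2} D(Y)={3,4}: W {1,2,3,4,5}->{1,2}
Constraint 4 (U != Y) on D(U)={2} D(Y)={3,4}: no change
So after all 4 constraints: D(U) = {2}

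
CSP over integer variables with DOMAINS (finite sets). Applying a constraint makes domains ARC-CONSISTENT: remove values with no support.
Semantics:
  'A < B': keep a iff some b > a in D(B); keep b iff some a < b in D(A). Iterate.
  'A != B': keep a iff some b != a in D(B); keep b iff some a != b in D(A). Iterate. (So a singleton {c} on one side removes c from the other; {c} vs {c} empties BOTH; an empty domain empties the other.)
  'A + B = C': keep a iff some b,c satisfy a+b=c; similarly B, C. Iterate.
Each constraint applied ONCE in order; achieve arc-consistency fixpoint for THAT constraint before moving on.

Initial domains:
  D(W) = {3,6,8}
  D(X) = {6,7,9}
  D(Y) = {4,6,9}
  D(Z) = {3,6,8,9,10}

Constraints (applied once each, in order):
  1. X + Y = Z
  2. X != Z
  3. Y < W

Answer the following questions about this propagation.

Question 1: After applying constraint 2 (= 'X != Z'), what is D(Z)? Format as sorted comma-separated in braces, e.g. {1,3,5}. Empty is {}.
Constraint 1 (X + Y = Z) on D(X)={6,7,9} D(Y)={4,6,9} D(Z)={3,6,8,9,10}: X {6,7,9}->{6}; Y {4,6,9}->{4}; Z {3,6,8,9,10}->{10}
Constraint 2 (X != Z) on D(X)={6} D(Z)={10}: no change
So after constraint 2: D(Z) = {10}

Answer: {10}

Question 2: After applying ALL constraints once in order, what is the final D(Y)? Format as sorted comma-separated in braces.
Constraint 1 (X + Y = Z) on D(X)={6,7,9} D(Y)={4,6,9} D(Z)={3,6,8,9,10}: X {6,7,9}->{6}; Y {4,6,9}->{4}; Z {3,6,8,9,10}->{10}
Constraint 2 (X != Z) on D(X)={6} D(Z)={10}: no change
Constraint 3 (Y < W) on D(Y)={4} D(W)={3,6,8}: W {3,6,8}->{6,8}
So after all 3 constraints: D(Y) = {4}

Answer: {4}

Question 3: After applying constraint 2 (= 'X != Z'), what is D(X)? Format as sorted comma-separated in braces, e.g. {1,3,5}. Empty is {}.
Constraint 1 (X + Y = Z) on D(X)={6,7,9} D(Y)={4,6,9} D(Z)={3,6,8,9,10}: X {6,7,9}->{6}; Y {4,6,9}->{4}; Z {3,6,8,9,10}->{10}
Constraint 2 (X != Z) on D(X)={6} D(Z)={10}: no change
So after constraint 2: D(X) = {6}

Answer: {6}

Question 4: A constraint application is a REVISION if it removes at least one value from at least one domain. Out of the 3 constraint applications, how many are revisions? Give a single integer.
Answer: 2

Derivation:
Constraint 1 (X + Y = Z) on D(X)={6,7,9} D(Y)={4,6,9} D(Z)={3,6,8,9,10}: X {6,7,9}->{6}; Y {4,6,9}->{4}; Z {3,6,8,9,10}->{10} => REVISION
Constraint 2 (X != Z) on D(X)={6} D(Z)={10}: no change => not a revision
Constraint 3 (Y < W) on D(Y)={4} D(W)={3,6,8}: W {3,6,8}->{6,8} => REVISION
Total revisions = 2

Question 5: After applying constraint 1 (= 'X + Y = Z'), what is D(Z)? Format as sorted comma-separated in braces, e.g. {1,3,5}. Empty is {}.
Constraint 1 (X + Y = Z) on D(X)={6,7,9} D(Y)={4,6,9} D(Z)={3,6,8,9,10}: X {6,7,9}->{6}; Y {4,6,9}->{4}; Z {3,6,8,9,10}->{10}
So after constraint 1: D(Z) = {10}

Answer: {10}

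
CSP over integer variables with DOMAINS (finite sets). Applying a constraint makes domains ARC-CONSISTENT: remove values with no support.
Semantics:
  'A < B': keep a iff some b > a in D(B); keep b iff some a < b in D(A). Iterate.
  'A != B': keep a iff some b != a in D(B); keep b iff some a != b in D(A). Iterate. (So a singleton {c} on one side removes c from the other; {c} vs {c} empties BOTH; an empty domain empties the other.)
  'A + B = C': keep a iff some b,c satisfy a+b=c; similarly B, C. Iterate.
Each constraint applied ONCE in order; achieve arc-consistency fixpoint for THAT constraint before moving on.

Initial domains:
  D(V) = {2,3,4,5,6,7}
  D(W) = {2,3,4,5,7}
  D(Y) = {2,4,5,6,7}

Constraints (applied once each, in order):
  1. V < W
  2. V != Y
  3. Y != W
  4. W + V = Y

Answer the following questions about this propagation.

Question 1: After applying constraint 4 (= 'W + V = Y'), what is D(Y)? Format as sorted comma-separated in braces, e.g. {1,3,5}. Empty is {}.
Answer: {5,6,7}

Derivation:
Constraint 1 (V < W) on D(V)={2,3,4,5,6,7} D(W)={2,3,4,5,7}: V {2,3,4,5,6,7}->{2,3,4,5,6}; W {2,3,4,5,7}->{3,4,5,7}
Constraint 2 (V != Y) on D(V)={2,3,4,5,6} D(Y)={2,4,5,6,7}: no change
Constraint 3 (Y != W) on D(Y)={2,4,5,6,7} D(W)={3,4,5,7}: no change
Constraint 4 (W + V = Y) on D(W)={3,4,5,7} D(V)={2,3,4,5,6} D(Y)={2,4,5,6,7}: W {3,4,5,7}->{3,4,5}; V {2,3,4,5,6}->{2,3,4}; Y {2,4,5,6,7}->{5,6,7}
So after constraint 4: D(Y) = {5,6,7}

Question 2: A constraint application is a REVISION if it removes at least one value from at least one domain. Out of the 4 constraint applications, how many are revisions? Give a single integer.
Constraint 1 (V < W) on D(V)={2,3,4,5,6,7} D(W)={2,3,4,5,7}: V {2,3,4,5,6,7}->{2,3,4,5,6}; W {2,3,4,5,7}->{3,4,5,7} => REVISION
Constraint 2 (V != Y) on D(V)={2,3,4,5,6} D(Y)={2,4,5,6,7}: no change => not a revision
Constraint 3 (Y != W) on D(Y)={2,4,5,6,7} D(W)={3,4,5,7}: no change => not a revision
Constraint 4 (W + V = Y) on D(W)={3,4,5,7} D(V)={2,3,4,5,6} D(Y)={2,4,5,6,7}: W {3,4,5,7}->{3,4,5}; V {2,3,4,5,6}->{2,3,4}; Y {2,4,5,6,7}->{5,6,7} => REVISION
Total revisions = 2

Answer: 2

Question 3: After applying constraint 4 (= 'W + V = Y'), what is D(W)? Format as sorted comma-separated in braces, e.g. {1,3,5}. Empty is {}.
Constraint 1 (V < W) on D(V)={2,3,4,5,6,7} D(W)={2,3,4,5,7}: V {2,3,4,5,6,7}->{2,3,4,5,6}; W {2,3,4,5,7}->{3,4,5,7}
Constraint 2 (V != Y) on D(V)={2,3,4,5,6} D(Y)={2,4,5,6,7}: no change
Constraint 3 (Y != W) on D(Y)={2,4,5,6,7} D(W)={3,4,5,7}: no change
Constraint 4 (W + V = Y) on D(W)={3,4,5,7} D(V)={2,3,4,5,6} D(Y)={2,4,5,6,7}: W {3,4,5,7}->{3,4,5}; V {2,3,4,5,6}->{2,3,4}; Y {2,4,5,6,7}->{5,6,7}
So after constraint 4: D(W) = {3,4,5}

Answer: {3,4,5}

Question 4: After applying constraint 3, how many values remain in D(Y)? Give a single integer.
Constraint 1 (V < W) on D(V)={2,3,4,5,6,7} D(W)={2,3,4,5,7}: V {2,3,4,5,6,7}->{2,3,4,5,6}; W {2,3,4,5,7}->{3,4,5,7}
Constraint 2 (V != Y) on D(V)={2,3,4,5,6} D(Y)={2,4,5,6,7}: no change
Constraint 3 (Y != W) on D(Y)={2,4,5,6,7} D(W)={3,4,5,7}: no change
So after constraint 3: D(Y)={2,4,5,6,7}, size = 5

Answer: 5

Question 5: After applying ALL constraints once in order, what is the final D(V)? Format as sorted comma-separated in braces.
Constraint 1 (V < W) on D(V)={2,3,4,5,6,7} D(W)={2,3,4,5,7}: V {2,3,4,5,6,7}->{2,3,4,5,6}; W {2,3,4,5,7}->{3,4,5,7}
Constraint 2 (V != Y) on D(V)={2,3,4,5,6} D(Y)={2,4,5,6,7}: no change
Constraint 3 (Y != W) on D(Y)={2,4,5,6,7} D(W)={3,4,5,7}: no change
Constraint 4 (W + V = Y) on D(W)={3,4,5,7} D(V)={2,3,4,5,6} D(Y)={2,4,5,6,7}: W {3,4,5,7}->{3,4,5}; V {2,3,4,5,6}->{2,3,4}; Y {2,4,5,6,7}->{5,6,7}
So after all 4 constraints: D(V) = {2,3,4}

Answer: {2,3,4}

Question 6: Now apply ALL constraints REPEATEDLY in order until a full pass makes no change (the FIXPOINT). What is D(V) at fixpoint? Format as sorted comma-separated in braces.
pass 0 (initial): D(V)={2,3,4,5,6,7}
pass 1: V {2,3,4,5,6,7}->{2,3,4}; W {2,3,4,5,7}->{3,4,5}; Y {2,4,5,6,7}->{5,6,7}
pass 2: no change
Fixpoint after 2 passes: D(V) = {2,3,4}

Answer: {2,3,4}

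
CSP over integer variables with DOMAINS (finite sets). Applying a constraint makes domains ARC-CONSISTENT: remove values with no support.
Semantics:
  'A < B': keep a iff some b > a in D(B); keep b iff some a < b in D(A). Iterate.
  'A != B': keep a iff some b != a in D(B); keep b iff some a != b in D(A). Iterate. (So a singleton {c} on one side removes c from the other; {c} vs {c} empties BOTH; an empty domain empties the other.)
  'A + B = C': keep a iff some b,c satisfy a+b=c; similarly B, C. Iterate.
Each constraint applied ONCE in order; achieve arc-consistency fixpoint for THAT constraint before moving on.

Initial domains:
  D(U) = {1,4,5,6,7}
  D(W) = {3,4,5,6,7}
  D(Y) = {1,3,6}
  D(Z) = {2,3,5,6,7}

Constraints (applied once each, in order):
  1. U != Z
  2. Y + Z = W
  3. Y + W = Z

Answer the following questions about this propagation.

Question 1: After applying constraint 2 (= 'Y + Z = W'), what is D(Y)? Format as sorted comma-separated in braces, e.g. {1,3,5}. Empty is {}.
Answer: {1,3}

Derivation:
Constraint 1 (U != Z) on D(U)={1,4,5,6,7} D(Z)={2,3,5,6,7}: no change
Constraint 2 (Y + Z = W) on D(Y)={1,3,6} D(Z)={2,3,5,6,7} D(W)={3,4,5,6,7}: Y {1,3,6}->{1,3}; Z {2,3,5,6,7}->{2,3,5,6}
So after constraint 2: D(Y) = {1,3}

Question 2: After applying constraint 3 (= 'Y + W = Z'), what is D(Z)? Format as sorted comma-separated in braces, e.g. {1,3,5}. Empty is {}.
Answer: {5,6}

Derivation:
Constraint 1 (U != Z) on D(U)={1,4,5,6,7} D(Z)={2,3,5,6,7}: no change
Constraint 2 (Y + Z = W) on D(Y)={1,3,6} D(Z)={2,3,5,6,7} D(W)={3,4,5,6,7}: Y {1,3,6}->{1,3}; Z {2,3,5,6,7}->{2,3,5,6}
Constraint 3 (Y + W = Z) on D(Y)={1,3} D(W)={3,4,5,6,7} D(Z)={2,3,5,6}: W {3,4,5,6,7}->{3,4,5}; Z {2,3,5,6}->{5,6}
So after constraint 3: D(Z) = {5,6}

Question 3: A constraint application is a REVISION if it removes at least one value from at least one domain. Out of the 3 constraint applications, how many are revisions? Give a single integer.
Constraint 1 (U != Z) on D(U)={1,4,5,6,7} D(Z)={2,3,5,6,7}: no change => not a revision
Constraint 2 (Y + Z = W) on D(Y)={1,3,6} D(Z)={2,3,5,6,7} D(W)={3,4,5,6,7}: Y {1,3,6}->{1,3}; Z {2,3,5,6,7}->{2,3,5,6} => REVISION
Constraint 3 (Y + W = Z) on D(Y)={1,3} D(W)={3,4,5,6,7} D(Z)={2,3,5,6}: W {3,4,5,6,7}->{3,4,5}; Z {2,3,5,6}->{5,6} => REVISION
Total revisions = 2

Answer: 2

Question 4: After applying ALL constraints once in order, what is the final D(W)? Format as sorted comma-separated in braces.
Answer: {3,4,5}

Derivation:
Constraint 1 (U != Z) on D(U)={1,4,5,6,7} D(Z)={2,3,5,6,7}: no change
Constraint 2 (Y + Z = W) on D(Y)={1,3,6} D(Z)={2,3,5,6,7} D(W)={3,4,5,6,7}: Y {1,3,6}->{1,3}; Z {2,3,5,6,7}->{2,3,5,6}
Constraint 3 (Y + W = Z) on D(Y)={1,3} D(W)={3,4,5,6,7} D(Z)={2,3,5,6}: W {3,4,5,6,7}->{3,4,5}; Z {2,3,5,6}->{5,6}
So after all 3 constraints: D(W) = {3,4,5}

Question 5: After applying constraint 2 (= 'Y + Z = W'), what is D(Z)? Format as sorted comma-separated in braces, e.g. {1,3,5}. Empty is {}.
Constraint 1 (U != Z) on D(U)={1,4,5,6,7} D(Z)={2,3,5,6,7}: no change
Constraint 2 (Y + Z = W) on D(Y)={1,3,6} D(Z)={2,3,5,6,7} D(W)={3,4,5,6,7}: Y {1,3,6}->{1,3}; Z {2,3,5,6,7}->{2,3,5,6}
So after constraint 2: D(Z) = {2,3,5,6}

Answer: {2,3,5,6}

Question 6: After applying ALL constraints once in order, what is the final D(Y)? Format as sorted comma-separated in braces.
Constraint 1 (U != Z) on D(U)={1,4,5,6,7} D(Z)={2,3,5,6,7}: no change
Constraint 2 (Y + Z = W) on D(Y)={1,3,6} D(Z)={2,3,5,6,7} D(W)={3,4,5,6,7}: Y {1,3,6}->{1,3}; Z {2,3,5,6,7}->{2,3,5,6}
Constraint 3 (Y + W = Z) on D(Y)={1,3} D(W)={3,4,5,6,7} D(Z)={2,3,5,6}: W {3,4,5,6,7}->{3,4,5}; Z {2,3,5,6}->{5,6}
So after all 3 constraints: D(Y) = {1,3}

Answer: {1,3}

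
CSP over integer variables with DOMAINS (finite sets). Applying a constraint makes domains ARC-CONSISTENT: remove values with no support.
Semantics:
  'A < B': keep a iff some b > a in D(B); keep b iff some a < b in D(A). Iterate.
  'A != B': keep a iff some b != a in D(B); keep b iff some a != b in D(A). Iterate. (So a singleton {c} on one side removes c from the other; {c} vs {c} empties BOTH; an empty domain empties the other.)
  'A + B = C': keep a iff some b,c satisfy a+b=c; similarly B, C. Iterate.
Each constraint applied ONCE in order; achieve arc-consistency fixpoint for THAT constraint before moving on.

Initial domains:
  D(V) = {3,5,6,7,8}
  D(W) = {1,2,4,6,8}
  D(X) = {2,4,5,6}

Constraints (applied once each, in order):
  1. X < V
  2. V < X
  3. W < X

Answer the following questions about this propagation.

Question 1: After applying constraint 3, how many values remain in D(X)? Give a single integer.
Answer: 3

Derivation:
Constraint 1 (X < V) on D(X)={2,4,5,6} D(V)={3,5,6,7,8}: no change
Constraint 2 (V < X) on D(V)={3,5,6,7,8} D(X)={2,4,5,6}: V {3,5,6,7,8}->{3,5}; X {2,4,5,6}->{4,5,6}
Constraint 3 (W < X) on D(W)={1,2,4,6,8} D(X)={4,5,6}: W {1,2,4,6,8}->{1,2,4}
So after constraint 3: D(X)={4,5,6}, size = 3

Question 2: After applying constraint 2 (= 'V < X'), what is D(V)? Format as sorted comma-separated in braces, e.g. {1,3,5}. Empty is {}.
Constraint 1 (X < V) on D(X)={2,4,5,6} D(V)={3,5,6,7,8}: no change
Constraint 2 (V < X) on D(V)={3,5,6,7,8} D(X)={2,4,5,6}: V {3,5,6,7,8}->{3,5}; X {2,4,5,6}->{4,5,6}
So after constraint 2: D(V) = {3,5}

Answer: {3,5}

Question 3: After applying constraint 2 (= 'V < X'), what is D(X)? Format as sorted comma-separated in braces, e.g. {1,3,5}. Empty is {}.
Constraint 1 (X < V) on D(X)={2,4,5,6} D(V)={3,5,6,7,8}: no change
Constraint 2 (V < X) on D(V)={3,5,6,7,8} D(X)={2,4,5,6}: V {3,5,6,7,8}->{3,5}; X {2,4,5,6}->{4,5,6}
So after constraint 2: D(X) = {4,5,6}

Answer: {4,5,6}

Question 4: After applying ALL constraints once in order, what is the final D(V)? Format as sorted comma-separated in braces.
Constraint 1 (X < V) on D(X)={2,4,5,6} D(V)={3,5,6,7,8}: no change
Constraint 2 (V < X) on D(V)={3,5,6,7,8} D(X)={2,4,5,6}: V {3,5,6,7,8}->{3,5}; X {2,4,5,6}->{4,5,6}
Constraint 3 (W < X) on D(W)={1,2,4,6,8} D(X)={4,5,6}: W {1,2,4,6,8}->{1,2,4}
So after all 3 constraints: D(V) = {3,5}

Answer: {3,5}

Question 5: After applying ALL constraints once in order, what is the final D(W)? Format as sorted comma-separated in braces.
Answer: {1,2,4}

Derivation:
Constraint 1 (X < V) on D(X)={2,4,5,6} D(V)={3,5,6,7,8}: no change
Constraint 2 (V < X) on D(V)={3,5,6,7,8} D(X)={2,4,5,6}: V {3,5,6,7,8}->{3,5}; X {2,4,5,6}->{4,5,6}
Constraint 3 (W < X) on D(W)={1,2,4,6,8} D(X)={4,5,6}: W {1,2,4,6,8}->{1,2,4}
So after all 3 constraints: D(W) = {1,2,4}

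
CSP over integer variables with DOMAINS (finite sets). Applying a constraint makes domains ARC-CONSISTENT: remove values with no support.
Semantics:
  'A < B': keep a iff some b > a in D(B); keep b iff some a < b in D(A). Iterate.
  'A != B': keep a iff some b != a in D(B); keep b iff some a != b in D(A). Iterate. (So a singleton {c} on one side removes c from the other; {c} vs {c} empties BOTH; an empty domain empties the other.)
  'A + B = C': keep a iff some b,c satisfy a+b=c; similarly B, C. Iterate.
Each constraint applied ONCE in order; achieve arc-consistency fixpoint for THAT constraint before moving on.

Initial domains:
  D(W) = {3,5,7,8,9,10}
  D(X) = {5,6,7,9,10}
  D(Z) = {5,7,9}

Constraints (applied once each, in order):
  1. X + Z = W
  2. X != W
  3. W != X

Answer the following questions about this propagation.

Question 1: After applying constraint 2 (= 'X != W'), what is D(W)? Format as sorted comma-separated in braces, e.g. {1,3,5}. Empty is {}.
Constraint 1 (X + Z = W) on D(X)={5,6,7,9,10} D(Z)={5,7,9} D(W)={3,5,7,8,9,10}: X {5,6,7,9,10}->{5}; Z {5,7,9}->{5}; W {3,5,7,8,9,10}->{10}
Constraint 2 (X != W) on D(X)={5} D(W)={10}: no change
So after constraint 2: D(W) = {10}

Answer: {10}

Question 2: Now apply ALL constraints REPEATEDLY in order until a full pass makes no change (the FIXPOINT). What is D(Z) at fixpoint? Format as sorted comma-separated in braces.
Answer: {5}

Derivation:
pass 0 (initial): D(Z)={5,7,9}
pass 1: W {3,5,7,8,9,10}->{10}; X {5,6,7,9,10}->{5}; Z {5,7,9}->{5}
pass 2: no change
Fixpoint after 2 passes: D(Z) = {5}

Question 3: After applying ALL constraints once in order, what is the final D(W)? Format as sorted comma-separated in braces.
Answer: {10}

Derivation:
Constraint 1 (X + Z = W) on D(X)={5,6,7,9,10} D(Z)={5,7,9} D(W)={3,5,7,8,9,10}: X {5,6,7,9,10}->{5}; Z {5,7,9}->{5}; W {3,5,7,8,9,10}->{10}
Constraint 2 (X != W) on D(X)={5} D(W)={10}: no change
Constraint 3 (W != X) on D(W)={10} D(X)={5}: no change
So after all 3 constraints: D(W) = {10}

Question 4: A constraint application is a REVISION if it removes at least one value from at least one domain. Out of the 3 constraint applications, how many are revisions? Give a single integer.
Constraint 1 (X + Z = W) on D(X)={5,6,7,9,10} D(Z)={5,7,9} D(W)={3,5,7,8,9,10}: X {5,6,7,9,10}->{5}; Z {5,7,9}->{5}; W {3,5,7,8,9,10}->{10} => REVISION
Constraint 2 (X != W) on D(X)={5} D(W)={10}: no change => not a revision
Constraint 3 (W != X) on D(W)={10} D(X)={5}: no change => not a revision
Total revisions = 1

Answer: 1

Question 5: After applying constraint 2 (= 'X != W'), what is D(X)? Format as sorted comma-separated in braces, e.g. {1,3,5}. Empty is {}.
Constraint 1 (X + Z = W) on D(X)={5,6,7,9,10} D(Z)={5,7,9} D(W)={3,5,7,8,9,10}: X {5,6,7,9,10}->{5}; Z {5,7,9}->{5}; W {3,5,7,8,9,10}->{10}
Constraint 2 (X != W) on D(X)={5} D(W)={10}: no change
So after constraint 2: D(X) = {5}

Answer: {5}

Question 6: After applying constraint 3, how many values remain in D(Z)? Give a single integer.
Constraint 1 (X + Z = W) on D(X)={5,6,7,9,10} D(Z)={5,7,9} D(W)={3,5,7,8,9,10}: X {5,6,7,9,10}->{5}; Z {5,7,9}->{5}; W {3,5,7,8,9,10}->{10}
Constraint 2 (X != W) on D(X)={5} D(W)={10}: no change
Constraint 3 (W != X) on D(W)={10} D(X)={5}: no change
So after constraint 3: D(Z)={5}, size = 1

Answer: 1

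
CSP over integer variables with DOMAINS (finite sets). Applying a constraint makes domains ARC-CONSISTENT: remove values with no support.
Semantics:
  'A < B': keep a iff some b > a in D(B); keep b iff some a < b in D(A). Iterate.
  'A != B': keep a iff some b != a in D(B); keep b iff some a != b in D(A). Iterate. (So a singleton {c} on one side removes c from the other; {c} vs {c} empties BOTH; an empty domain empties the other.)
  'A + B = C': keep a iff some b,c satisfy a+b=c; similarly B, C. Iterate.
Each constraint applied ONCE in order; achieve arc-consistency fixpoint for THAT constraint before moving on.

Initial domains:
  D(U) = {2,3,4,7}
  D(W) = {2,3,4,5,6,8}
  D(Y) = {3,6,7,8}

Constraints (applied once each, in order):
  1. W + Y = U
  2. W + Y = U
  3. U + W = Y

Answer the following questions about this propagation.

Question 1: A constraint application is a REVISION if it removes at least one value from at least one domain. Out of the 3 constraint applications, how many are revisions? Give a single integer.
Constraint 1 (W + Y = U) on D(W)={2,3,4,5,6,8} D(Y)={3,6,7,8} D(U)={2,3,4,7}: W {2,3,4,5,6,8}->{4}; Y {3,6,7,8}->{3}; U {2,3,4,7}->{7} => REVISION
Constraint 2 (W + Y = U) on D(W)={4} D(Y)={3} D(U)={7}: no change => not a revision
Constraint 3 (U + W = Y) on D(U)={7} D(W)={4} D(Y)={3}: U {7}->{}; W {4}->{}; Y {3}->{} => REVISION
Total revisions = 2

Answer: 2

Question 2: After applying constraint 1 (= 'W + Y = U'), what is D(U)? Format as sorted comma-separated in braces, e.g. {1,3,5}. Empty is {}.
Answer: {7}

Derivation:
Constraint 1 (W + Y = U) on D(W)={2,3,4,5,6,8} D(Y)={3,6,7,8} D(U)={2,3,4,7}: W {2,3,4,5,6,8}->{4}; Y {3,6,7,8}->{3}; U {2,3,4,7}->{7}
So after constraint 1: D(U) = {7}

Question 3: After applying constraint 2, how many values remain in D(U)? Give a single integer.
Answer: 1

Derivation:
Constraint 1 (W + Y = U) on D(W)={2,3,4,5,6,8} D(Y)={3,6,7,8} D(U)={2,3,4,7}: W {2,3,4,5,6,8}->{4}; Y {3,6,7,8}->{3}; U {2,3,4,7}->{7}
Constraint 2 (W + Y = U) on D(W)={4} D(Y)={3} D(U)={7}: no change
So after constraint 2: D(U)={7}, size = 1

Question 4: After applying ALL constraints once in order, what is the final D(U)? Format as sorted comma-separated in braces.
Constraint 1 (W + Y = U) on D(W)={2,3,4,5,6,8} D(Y)={3,6,7,8} D(U)={2,3,4,7}: W {2,3,4,5,6,8}->{4}; Y {3,6,7,8}->{3}; U {2,3,4,7}->{7}
Constraint 2 (W + Y = U) on D(W)={4} D(Y)={3} D(U)={7}: no change
Constraint 3 (U + W = Y) on D(U)={7} D(W)={4} D(Y)={3}: U {7}->{}; W {4}->{}; Y {3}->{}
So after all 3 constraints: D(U) = {}

Answer: {}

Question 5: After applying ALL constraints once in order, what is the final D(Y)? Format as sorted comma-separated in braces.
Constraint 1 (W + Y = U) on D(W)={2,3,4,5,6,8} D(Y)={3,6,7,8} D(U)={2,3,4,7}: W {2,3,4,5,6,8}->{4}; Y {3,6,7,8}->{3}; U {2,3,4,7}->{7}
Constraint 2 (W + Y = U) on D(W)={4} D(Y)={3} D(U)={7}: no change
Constraint 3 (U + W = Y) on D(U)={7} D(W)={4} D(Y)={3}: U {7}->{}; W {4}->{}; Y {3}->{}
So after all 3 constraints: D(Y) = {}

Answer: {}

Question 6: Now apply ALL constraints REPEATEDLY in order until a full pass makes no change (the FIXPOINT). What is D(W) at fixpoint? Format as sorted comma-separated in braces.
Answer: {}

Derivation:
pass 0 (initial): D(W)={2,3,4,5,6,8}
pass 1: U {2,3,4,7}->{}; W {2,3,4,5,6,8}->{}; Y {3,6,7,8}->{}
pass 2: no change
Fixpoint after 2 passes: D(W) = {}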